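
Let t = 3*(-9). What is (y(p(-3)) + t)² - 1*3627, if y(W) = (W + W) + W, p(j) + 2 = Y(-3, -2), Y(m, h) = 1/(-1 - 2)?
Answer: -2471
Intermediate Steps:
Y(m, h) = -⅓ (Y(m, h) = 1/(-3) = -⅓)
p(j) = -7/3 (p(j) = -2 - ⅓ = -7/3)
t = -27
y(W) = 3*W (y(W) = 2*W + W = 3*W)
(y(p(-3)) + t)² - 1*3627 = (3*(-7/3) - 27)² - 1*3627 = (-7 - 27)² - 3627 = (-34)² - 3627 = 1156 - 3627 = -2471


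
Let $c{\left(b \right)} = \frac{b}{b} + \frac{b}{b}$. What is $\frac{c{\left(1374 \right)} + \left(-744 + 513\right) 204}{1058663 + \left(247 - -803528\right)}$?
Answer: $- \frac{23561}{931219} \approx -0.025301$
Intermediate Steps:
$c{\left(b \right)} = 2$ ($c{\left(b \right)} = 1 + 1 = 2$)
$\frac{c{\left(1374 \right)} + \left(-744 + 513\right) 204}{1058663 + \left(247 - -803528\right)} = \frac{2 + \left(-744 + 513\right) 204}{1058663 + \left(247 - -803528\right)} = \frac{2 - 47124}{1058663 + \left(247 + 803528\right)} = \frac{2 - 47124}{1058663 + 803775} = - \frac{47122}{1862438} = \left(-47122\right) \frac{1}{1862438} = - \frac{23561}{931219}$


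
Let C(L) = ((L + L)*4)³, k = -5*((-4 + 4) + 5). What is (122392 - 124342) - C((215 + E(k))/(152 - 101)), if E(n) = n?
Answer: -3770477450/132651 ≈ -28424.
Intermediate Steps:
k = -25 (k = -5*(0 + 5) = -5*5 = -25)
C(L) = 512*L³ (C(L) = ((2*L)*4)³ = (8*L)³ = 512*L³)
(122392 - 124342) - C((215 + E(k))/(152 - 101)) = (122392 - 124342) - 512*((215 - 25)/(152 - 101))³ = -1950 - 512*(190/51)³ = -1950 - 512*6859000/132651 = -1950 - 1*3511808000/132651 = -1950 - 3511808000/132651 = -3770477450/132651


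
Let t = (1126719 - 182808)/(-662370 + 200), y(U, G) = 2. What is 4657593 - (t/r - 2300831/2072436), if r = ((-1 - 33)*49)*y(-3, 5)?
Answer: 313190332259534893523/67242942359880 ≈ 4.6576e+6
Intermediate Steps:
t = -943911/662170 (t = 943911/(-662170) = 943911*(-1/662170) = -943911/662170 ≈ -1.4255)
r = -3332 (r = ((-1 - 33)*49)*2 = -34*49*2 = -1666*2 = -3332)
4657593 - (t/r - 2300831/2072436) = 4657593 - (-943911/662170/(-3332) - 2300831/2072436) = 4657593 - (-943911/662170*(-1/3332) - 2300831*1/2072436) = 4657593 - (943911/2206350440 - 135343/121908) = 4657593 - 1*(-74624754324683/67242942359880) = 4657593 + 74624754324683/67242942359880 = 313190332259534893523/67242942359880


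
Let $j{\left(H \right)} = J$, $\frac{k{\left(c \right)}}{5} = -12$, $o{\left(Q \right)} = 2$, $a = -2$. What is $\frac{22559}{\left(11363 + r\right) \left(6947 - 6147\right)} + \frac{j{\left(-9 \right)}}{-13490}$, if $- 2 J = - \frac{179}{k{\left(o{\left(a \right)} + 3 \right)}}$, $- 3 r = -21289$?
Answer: $\frac{293714143}{179291812800} \approx 0.0016382$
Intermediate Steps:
$r = \frac{21289}{3}$ ($r = \left(- \frac{1}{3}\right) \left(-21289\right) = \frac{21289}{3} \approx 7096.3$)
$k{\left(c \right)} = -60$ ($k{\left(c \right)} = 5 \left(-12\right) = -60$)
$J = - \frac{179}{120}$ ($J = - \frac{\left(-179\right) \frac{1}{-60}}{2} = - \frac{\left(-179\right) \left(- \frac{1}{60}\right)}{2} = \left(- \frac{1}{2}\right) \frac{179}{60} = - \frac{179}{120} \approx -1.4917$)
$j{\left(H \right)} = - \frac{179}{120}$
$\frac{22559}{\left(11363 + r\right) \left(6947 - 6147\right)} + \frac{j{\left(-9 \right)}}{-13490} = \frac{22559}{\left(11363 + \frac{21289}{3}\right) \left(6947 - 6147\right)} - \frac{179}{120 \left(-13490\right)} = \frac{22559}{\frac{55378}{3} \cdot 800} - - \frac{179}{1618800} = \frac{22559}{\frac{44302400}{3}} + \frac{179}{1618800} = 22559 \cdot \frac{3}{44302400} + \frac{179}{1618800} = \frac{67677}{44302400} + \frac{179}{1618800} = \frac{293714143}{179291812800}$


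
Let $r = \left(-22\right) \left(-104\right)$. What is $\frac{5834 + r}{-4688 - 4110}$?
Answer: $- \frac{4061}{4399} \approx -0.92316$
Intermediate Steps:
$r = 2288$
$\frac{5834 + r}{-4688 - 4110} = \frac{5834 + 2288}{-4688 - 4110} = \frac{8122}{-8798} = 8122 \left(- \frac{1}{8798}\right) = - \frac{4061}{4399}$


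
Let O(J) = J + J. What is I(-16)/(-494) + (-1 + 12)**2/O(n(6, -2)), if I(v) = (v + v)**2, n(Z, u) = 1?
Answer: 28863/494 ≈ 58.427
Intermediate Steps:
O(J) = 2*J
I(v) = 4*v**2 (I(v) = (2*v)**2 = 4*v**2)
I(-16)/(-494) + (-1 + 12)**2/O(n(6, -2)) = (4*(-16)**2)/(-494) + (-1 + 12)**2/((2*1)) = (4*256)*(-1/494) + 11**2/2 = 1024*(-1/494) + 121*(1/2) = -512/247 + 121/2 = 28863/494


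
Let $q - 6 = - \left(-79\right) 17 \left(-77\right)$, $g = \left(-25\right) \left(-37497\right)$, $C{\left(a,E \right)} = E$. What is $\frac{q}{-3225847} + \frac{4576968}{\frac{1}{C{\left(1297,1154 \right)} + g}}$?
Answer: $\frac{13857742087925359189}{3225847} \approx 4.2958 \cdot 10^{12}$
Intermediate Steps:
$g = 937425$
$q = -103405$ ($q = 6 - \left(-79\right) 17 \left(-77\right) = 6 - \left(-1343\right) \left(-77\right) = 6 - 103411 = -103405$)
$\frac{q}{-3225847} + \frac{4576968}{\frac{1}{C{\left(1297,1154 \right)} + g}} = - \frac{103405}{-3225847} + \frac{4576968}{\frac{1}{1154 + 937425}} = \left(-103405\right) \left(- \frac{1}{3225847}\right) + \frac{4576968}{\frac{1}{938579}} = \frac{103405}{3225847} + 4576968 \frac{1}{\frac{1}{938579}} = \frac{103405}{3225847} + 4576968 \cdot 938579 = \frac{103405}{3225847} + 4295846048472 = \frac{13857742087925359189}{3225847}$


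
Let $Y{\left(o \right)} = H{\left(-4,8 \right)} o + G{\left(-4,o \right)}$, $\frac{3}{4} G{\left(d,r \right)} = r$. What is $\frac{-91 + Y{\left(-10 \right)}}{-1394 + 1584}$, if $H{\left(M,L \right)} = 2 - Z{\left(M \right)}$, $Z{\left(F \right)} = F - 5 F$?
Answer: $\frac{107}{570} \approx 0.18772$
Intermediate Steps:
$G{\left(d,r \right)} = \frac{4 r}{3}$
$Z{\left(F \right)} = - 4 F$
$H{\left(M,L \right)} = 2 + 4 M$ ($H{\left(M,L \right)} = 2 - - 4 M = 2 + 4 M$)
$Y{\left(o \right)} = - \frac{38 o}{3}$ ($Y{\left(o \right)} = \left(2 + 4 \left(-4\right)\right) o + \frac{4 o}{3} = \left(2 - 16\right) o + \frac{4 o}{3} = - 14 o + \frac{4 o}{3} = - \frac{38 o}{3}$)
$\frac{-91 + Y{\left(-10 \right)}}{-1394 + 1584} = \frac{-91 - - \frac{380}{3}}{-1394 + 1584} = \frac{-91 + \frac{380}{3}}{190} = \frac{107}{3} \cdot \frac{1}{190} = \frac{107}{570}$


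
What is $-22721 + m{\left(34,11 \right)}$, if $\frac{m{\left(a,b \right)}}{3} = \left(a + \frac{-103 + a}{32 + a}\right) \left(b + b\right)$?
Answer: $-20546$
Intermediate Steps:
$m{\left(a,b \right)} = 6 b \left(a + \frac{-103 + a}{32 + a}\right)$ ($m{\left(a,b \right)} = 3 \left(a + \frac{-103 + a}{32 + a}\right) \left(b + b\right) = 3 \left(a + \frac{-103 + a}{32 + a}\right) 2 b = 3 \cdot 2 b \left(a + \frac{-103 + a}{32 + a}\right) = 6 b \left(a + \frac{-103 + a}{32 + a}\right)$)
$-22721 + m{\left(34,11 \right)} = -22721 + 6 \cdot 11 \frac{1}{32 + 34} \left(-103 + 34^{2} + 33 \cdot 34\right) = -22721 + 6 \cdot 11 \cdot \frac{1}{66} \left(-103 + 1156 + 1122\right) = -22721 + 6 \cdot 11 \cdot \frac{1}{66} \cdot 2175 = -22721 + 2175 = -20546$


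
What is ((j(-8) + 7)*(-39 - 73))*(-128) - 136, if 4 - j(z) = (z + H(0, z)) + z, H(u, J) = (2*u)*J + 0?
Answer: 386936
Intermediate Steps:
H(u, J) = 2*J*u (H(u, J) = 2*J*u + 0 = 2*J*u)
j(z) = 4 - 2*z (j(z) = 4 - ((z + 2*z*0) + z) = 4 - ((z + 0) + z) = 4 - (z + z) = 4 - 2*z)
((j(-8) + 7)*(-39 - 73))*(-128) - 136 = (((4 - 2*(-8)) + 7)*(-39 - 73))*(-128) - 136 = (((4 + 16) + 7)*(-112))*(-128) - 136 = ((20 + 7)*(-112))*(-128) - 136 = (27*(-112))*(-128) - 136 = -3024*(-128) - 136 = 387072 - 136 = 386936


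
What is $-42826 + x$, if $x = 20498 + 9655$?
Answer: $-12673$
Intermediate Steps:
$x = 30153$
$-42826 + x = -42826 + 30153 = -12673$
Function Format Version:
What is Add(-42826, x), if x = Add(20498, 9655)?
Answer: -12673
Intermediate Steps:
x = 30153
Add(-42826, x) = Add(-42826, 30153) = -12673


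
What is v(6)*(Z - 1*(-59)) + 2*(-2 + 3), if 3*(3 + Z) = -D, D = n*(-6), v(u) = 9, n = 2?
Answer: 542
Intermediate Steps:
D = -12 (D = 2*(-6) = -12)
Z = 1 (Z = -3 + (-1*(-12))/3 = -3 + (⅓)*12 = -3 + 4 = 1)
v(6)*(Z - 1*(-59)) + 2*(-2 + 3) = 9*(1 - 1*(-59)) + 2*(-2 + 3) = 9*(1 + 59) + 2*1 = 9*60 + 2 = 540 + 2 = 542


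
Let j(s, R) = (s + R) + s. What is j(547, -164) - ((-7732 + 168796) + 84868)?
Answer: -245002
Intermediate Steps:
j(s, R) = R + 2*s (j(s, R) = (R + s) + s = R + 2*s)
j(547, -164) - ((-7732 + 168796) + 84868) = (-164 + 2*547) - ((-7732 + 168796) + 84868) = (-164 + 1094) - (161064 + 84868) = 930 - 1*245932 = 930 - 245932 = -245002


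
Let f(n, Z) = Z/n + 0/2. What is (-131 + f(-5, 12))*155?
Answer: -20677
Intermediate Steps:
f(n, Z) = Z/n (f(n, Z) = Z/n + 0*(½) = Z/n + 0 = Z/n)
(-131 + f(-5, 12))*155 = (-131 + 12/(-5))*155 = (-131 + 12*(-⅕))*155 = (-131 - 12/5)*155 = -667/5*155 = -20677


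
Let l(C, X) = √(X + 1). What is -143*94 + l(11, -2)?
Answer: -13442 + I ≈ -13442.0 + 1.0*I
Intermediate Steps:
l(C, X) = √(1 + X)
-143*94 + l(11, -2) = -143*94 + √(1 - 2) = -13442 + √(-1) = -13442 + I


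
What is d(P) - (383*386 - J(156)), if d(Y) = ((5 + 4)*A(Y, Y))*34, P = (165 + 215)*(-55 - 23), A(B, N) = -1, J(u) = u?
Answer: -147988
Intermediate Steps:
P = -29640 (P = 380*(-78) = -29640)
d(Y) = -306 (d(Y) = ((5 + 4)*(-1))*34 = (9*(-1))*34 = -9*34 = -306)
d(P) - (383*386 - J(156)) = -306 - (383*386 - 1*156) = -306 - (147838 - 156) = -306 - 1*147682 = -306 - 147682 = -147988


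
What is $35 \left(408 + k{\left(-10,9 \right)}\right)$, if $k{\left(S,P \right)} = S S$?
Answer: $17780$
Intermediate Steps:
$k{\left(S,P \right)} = S^{2}$
$35 \left(408 + k{\left(-10,9 \right)}\right) = 35 \left(408 + \left(-10\right)^{2}\right) = 35 \left(408 + 100\right) = 35 \cdot 508 = 17780$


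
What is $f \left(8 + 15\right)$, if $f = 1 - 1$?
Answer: $0$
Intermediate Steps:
$f = 0$
$f \left(8 + 15\right) = 0 \left(8 + 15\right) = 0 \cdot 23 = 0$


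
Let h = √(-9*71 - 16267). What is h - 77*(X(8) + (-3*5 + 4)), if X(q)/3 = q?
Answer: -1001 + I*√16906 ≈ -1001.0 + 130.02*I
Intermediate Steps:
X(q) = 3*q
h = I*√16906 (h = √(-639 - 16267) = √(-16906) = I*√16906 ≈ 130.02*I)
h - 77*(X(8) + (-3*5 + 4)) = I*√16906 - 77*(3*8 + (-3*5 + 4)) = I*√16906 - 77*(24 + (-15 + 4)) = I*√16906 - 77*(24 - 11) = I*√16906 - 77*13 = I*√16906 - 1001 = -1001 + I*√16906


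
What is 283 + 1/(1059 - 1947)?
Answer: 251303/888 ≈ 283.00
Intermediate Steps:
283 + 1/(1059 - 1947) = 283 + 1/(-888) = 283 - 1/888 = 251303/888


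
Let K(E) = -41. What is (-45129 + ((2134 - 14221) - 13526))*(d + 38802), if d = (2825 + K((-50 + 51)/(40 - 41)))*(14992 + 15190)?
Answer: -5946960893580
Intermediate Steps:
d = 84026688 (d = (2825 - 41)*(14992 + 15190) = 2784*30182 = 84026688)
(-45129 + ((2134 - 14221) - 13526))*(d + 38802) = (-45129 + ((2134 - 14221) - 13526))*(84026688 + 38802) = (-45129 + (-12087 - 13526))*84065490 = (-45129 - 25613)*84065490 = -70742*84065490 = -5946960893580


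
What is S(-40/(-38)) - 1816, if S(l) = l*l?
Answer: -655176/361 ≈ -1814.9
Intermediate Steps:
S(l) = l**2
S(-40/(-38)) - 1816 = (-40/(-38))**2 - 1816 = (-40*(-1/38))**2 - 1816 = (20/19)**2 - 1816 = 400/361 - 1816 = -655176/361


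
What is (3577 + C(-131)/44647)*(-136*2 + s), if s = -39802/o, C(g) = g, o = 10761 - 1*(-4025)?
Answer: -324322724283836/330075271 ≈ -9.8257e+5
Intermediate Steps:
o = 14786 (o = 10761 + 4025 = 14786)
s = -19901/7393 (s = -39802/14786 = -39802*1/14786 = -19901/7393 ≈ -2.6919)
(3577 + C(-131)/44647)*(-136*2 + s) = (3577 - 131/44647)*(-136*2 - 19901/7393) = (3577 - 131*1/44647)*(-272 - 19901/7393) = (3577 - 131/44647)*(-2030797/7393) = (159702188/44647)*(-2030797/7393) = -324322724283836/330075271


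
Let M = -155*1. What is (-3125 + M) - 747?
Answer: -4027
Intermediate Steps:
M = -155
(-3125 + M) - 747 = (-3125 - 155) - 747 = -3280 - 747 = -4027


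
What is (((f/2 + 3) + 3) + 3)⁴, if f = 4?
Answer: 14641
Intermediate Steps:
(((f/2 + 3) + 3) + 3)⁴ = (((4/2 + 3) + 3) + 3)⁴ = (((4*(½) + 3) + 3) + 3)⁴ = (((2 + 3) + 3) + 3)⁴ = ((5 + 3) + 3)⁴ = (8 + 3)⁴ = 11⁴ = 14641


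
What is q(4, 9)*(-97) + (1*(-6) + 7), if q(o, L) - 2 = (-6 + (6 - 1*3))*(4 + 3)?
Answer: 1844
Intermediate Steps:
q(o, L) = -19 (q(o, L) = 2 + (-6 + (6 - 1*3))*(4 + 3) = 2 + (-6 + (6 - 3))*7 = 2 + (-6 + 3)*7 = 2 - 3*7 = 2 - 21 = -19)
q(4, 9)*(-97) + (1*(-6) + 7) = -19*(-97) + (1*(-6) + 7) = 1843 + (-6 + 7) = 1843 + 1 = 1844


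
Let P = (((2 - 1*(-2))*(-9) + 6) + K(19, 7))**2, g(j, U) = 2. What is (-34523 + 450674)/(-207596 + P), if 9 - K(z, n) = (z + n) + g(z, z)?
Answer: -416151/205195 ≈ -2.0281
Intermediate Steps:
K(z, n) = 7 - n - z (K(z, n) = 9 - ((z + n) + 2) = 9 - ((n + z) + 2) = 9 - (2 + n + z) = 9 + (-2 - n - z) = 7 - n - z)
P = 2401 (P = (((2 - 1*(-2))*(-9) + 6) + (7 - 1*7 - 1*19))**2 = (((2 + 2)*(-9) + 6) + (7 - 7 - 19))**2 = ((4*(-9) + 6) - 19)**2 = ((-36 + 6) - 19)**2 = (-30 - 19)**2 = (-49)**2 = 2401)
(-34523 + 450674)/(-207596 + P) = (-34523 + 450674)/(-207596 + 2401) = 416151/(-205195) = 416151*(-1/205195) = -416151/205195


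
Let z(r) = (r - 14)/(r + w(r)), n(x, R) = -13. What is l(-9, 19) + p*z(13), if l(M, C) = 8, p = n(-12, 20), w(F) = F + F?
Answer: 25/3 ≈ 8.3333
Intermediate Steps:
w(F) = 2*F
p = -13
z(r) = (-14 + r)/(3*r) (z(r) = (r - 14)/(r + 2*r) = (-14 + r)/((3*r)) = (-14 + r)*(1/(3*r)) = (-14 + r)/(3*r))
l(-9, 19) + p*z(13) = 8 - 13*(-14 + 13)/(3*13) = 8 - 13*(-1)/(3*13) = 8 - 13*(-1/39) = 8 + ⅓ = 25/3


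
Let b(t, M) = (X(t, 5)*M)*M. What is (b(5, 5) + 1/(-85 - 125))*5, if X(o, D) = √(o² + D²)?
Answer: -1/42 + 625*√2 ≈ 883.86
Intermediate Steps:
X(o, D) = √(D² + o²)
b(t, M) = M²*√(25 + t²) (b(t, M) = (√(5² + t²)*M)*M = (√(25 + t²)*M)*M = (M*√(25 + t²))*M = M²*√(25 + t²))
(b(5, 5) + 1/(-85 - 125))*5 = (5²*√(25 + 5²) + 1/(-85 - 125))*5 = (25*√(25 + 25) + 1/(-210))*5 = (25*√50 - 1/210)*5 = (25*(5*√2) - 1/210)*5 = (125*√2 - 1/210)*5 = (-1/210 + 125*√2)*5 = -1/42 + 625*√2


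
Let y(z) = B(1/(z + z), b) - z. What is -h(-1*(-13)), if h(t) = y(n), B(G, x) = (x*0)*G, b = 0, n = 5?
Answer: 5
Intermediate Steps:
B(G, x) = 0 (B(G, x) = 0*G = 0)
y(z) = -z (y(z) = 0 - z = -z)
h(t) = -5 (h(t) = -1*5 = -5)
-h(-1*(-13)) = -1*(-5) = 5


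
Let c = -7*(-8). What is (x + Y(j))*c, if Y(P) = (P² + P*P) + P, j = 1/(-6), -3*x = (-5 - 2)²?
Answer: -8288/9 ≈ -920.89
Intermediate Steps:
x = -49/3 (x = -(-5 - 2)²/3 = -⅓*(-7)² = -⅓*49 = -49/3 ≈ -16.333)
j = -⅙ ≈ -0.16667
Y(P) = P + 2*P² (Y(P) = (P² + P²) + P = 2*P² + P = P + 2*P²)
c = 56
(x + Y(j))*c = (-49/3 - (1 + 2*(-⅙))/6)*56 = (-49/3 - (1 - ⅓)/6)*56 = (-49/3 - ⅙*⅔)*56 = (-49/3 - ⅑)*56 = -148/9*56 = -8288/9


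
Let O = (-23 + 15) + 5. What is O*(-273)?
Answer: 819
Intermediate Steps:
O = -3 (O = -8 + 5 = -3)
O*(-273) = -3*(-273) = 819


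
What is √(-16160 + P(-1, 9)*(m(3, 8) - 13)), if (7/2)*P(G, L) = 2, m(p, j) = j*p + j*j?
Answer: 2*I*√197435/7 ≈ 126.95*I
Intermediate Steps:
m(p, j) = j² + j*p (m(p, j) = j*p + j² = j² + j*p)
P(G, L) = 4/7 (P(G, L) = (2/7)*2 = 4/7)
√(-16160 + P(-1, 9)*(m(3, 8) - 13)) = √(-16160 + 4*(8*(8 + 3) - 13)/7) = √(-16160 + 4*(8*11 - 13)/7) = √(-16160 + 4*(88 - 13)/7) = √(-16160 + (4/7)*75) = √(-16160 + 300/7) = √(-112820/7) = 2*I*√197435/7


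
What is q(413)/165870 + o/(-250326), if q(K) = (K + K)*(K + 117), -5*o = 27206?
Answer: 1023057853/384459015 ≈ 2.6610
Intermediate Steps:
o = -27206/5 (o = -1/5*27206 = -27206/5 ≈ -5441.2)
q(K) = 2*K*(117 + K) (q(K) = (2*K)*(117 + K) = 2*K*(117 + K))
q(413)/165870 + o/(-250326) = (2*413*(117 + 413))/165870 - 27206/5/(-250326) = (2*413*530)*(1/165870) - 27206/5*(-1/250326) = 437780*(1/165870) + 13603/625815 = 43778/16587 + 13603/625815 = 1023057853/384459015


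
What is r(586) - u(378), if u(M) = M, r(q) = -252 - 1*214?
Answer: -844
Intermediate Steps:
r(q) = -466 (r(q) = -252 - 214 = -466)
r(586) - u(378) = -466 - 1*378 = -466 - 378 = -844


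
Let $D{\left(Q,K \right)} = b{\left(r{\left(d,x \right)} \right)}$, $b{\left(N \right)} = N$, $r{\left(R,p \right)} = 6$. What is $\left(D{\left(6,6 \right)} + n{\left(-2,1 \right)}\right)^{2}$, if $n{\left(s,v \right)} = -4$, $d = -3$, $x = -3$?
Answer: $4$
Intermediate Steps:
$D{\left(Q,K \right)} = 6$
$\left(D{\left(6,6 \right)} + n{\left(-2,1 \right)}\right)^{2} = \left(6 - 4\right)^{2} = 2^{2} = 4$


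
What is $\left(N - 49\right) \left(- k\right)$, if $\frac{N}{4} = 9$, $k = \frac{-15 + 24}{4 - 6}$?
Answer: $- \frac{117}{2} \approx -58.5$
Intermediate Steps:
$k = - \frac{9}{2}$ ($k = \frac{9}{-2} = 9 \left(- \frac{1}{2}\right) = - \frac{9}{2} \approx -4.5$)
$N = 36$ ($N = 4 \cdot 9 = 36$)
$\left(N - 49\right) \left(- k\right) = \left(36 - 49\right) \left(\left(-1\right) \left(- \frac{9}{2}\right)\right) = \left(-13\right) \frac{9}{2} = - \frac{117}{2}$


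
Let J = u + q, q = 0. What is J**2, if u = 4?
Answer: 16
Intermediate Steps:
J = 4 (J = 4 + 0 = 4)
J**2 = 4**2 = 16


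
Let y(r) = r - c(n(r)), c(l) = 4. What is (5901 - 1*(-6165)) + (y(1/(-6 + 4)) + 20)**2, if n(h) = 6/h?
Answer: 49225/4 ≈ 12306.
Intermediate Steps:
y(r) = -4 + r (y(r) = r - 1*4 = r - 4 = -4 + r)
(5901 - 1*(-6165)) + (y(1/(-6 + 4)) + 20)**2 = (5901 - 1*(-6165)) + ((-4 + 1/(-6 + 4)) + 20)**2 = (5901 + 6165) + ((-4 + 1/(-2)) + 20)**2 = 12066 + ((-4 - 1/2) + 20)**2 = 12066 + (-9/2 + 20)**2 = 12066 + (31/2)**2 = 12066 + 961/4 = 49225/4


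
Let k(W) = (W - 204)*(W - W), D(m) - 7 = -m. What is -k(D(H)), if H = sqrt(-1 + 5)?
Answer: 0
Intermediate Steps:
H = 2 (H = sqrt(4) = 2)
D(m) = 7 - m
k(W) = 0 (k(W) = (-204 + W)*0 = 0)
-k(D(H)) = -1*0 = 0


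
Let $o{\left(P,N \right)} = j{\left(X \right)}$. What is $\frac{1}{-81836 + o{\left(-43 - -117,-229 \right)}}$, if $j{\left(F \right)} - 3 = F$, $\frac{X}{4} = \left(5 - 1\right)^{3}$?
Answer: $- \frac{1}{81577} \approx -1.2258 \cdot 10^{-5}$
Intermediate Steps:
$X = 256$ ($X = 4 \left(5 - 1\right)^{3} = 4 \cdot 4^{3} = 4 \cdot 64 = 256$)
$j{\left(F \right)} = 3 + F$
$o{\left(P,N \right)} = 259$ ($o{\left(P,N \right)} = 3 + 256 = 259$)
$\frac{1}{-81836 + o{\left(-43 - -117,-229 \right)}} = \frac{1}{-81836 + 259} = \frac{1}{-81577} = - \frac{1}{81577}$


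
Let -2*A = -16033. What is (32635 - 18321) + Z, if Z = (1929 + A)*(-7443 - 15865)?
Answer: -231795400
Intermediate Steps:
A = 16033/2 (A = -½*(-16033) = 16033/2 ≈ 8016.5)
Z = -231809714 (Z = (1929 + 16033/2)*(-7443 - 15865) = (19891/2)*(-23308) = -231809714)
(32635 - 18321) + Z = (32635 - 18321) - 231809714 = 14314 - 231809714 = -231795400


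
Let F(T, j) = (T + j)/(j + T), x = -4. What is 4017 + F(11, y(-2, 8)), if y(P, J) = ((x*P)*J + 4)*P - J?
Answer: 4018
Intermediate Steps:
y(P, J) = -J + P*(4 - 4*J*P) (y(P, J) = ((-4*P)*J + 4)*P - J = (-4*J*P + 4)*P - J = (4 - 4*J*P)*P - J = P*(4 - 4*J*P) - J = -J + P*(4 - 4*J*P))
F(T, j) = 1 (F(T, j) = (T + j)/(T + j) = 1)
4017 + F(11, y(-2, 8)) = 4017 + 1 = 4018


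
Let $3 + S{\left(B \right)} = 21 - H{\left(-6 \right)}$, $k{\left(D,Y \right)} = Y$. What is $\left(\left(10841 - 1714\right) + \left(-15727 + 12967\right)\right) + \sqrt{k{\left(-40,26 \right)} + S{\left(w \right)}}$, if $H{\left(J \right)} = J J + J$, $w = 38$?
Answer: $6367 + \sqrt{14} \approx 6370.7$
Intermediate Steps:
$H{\left(J \right)} = J + J^{2}$ ($H{\left(J \right)} = J^{2} + J = J + J^{2}$)
$S{\left(B \right)} = -12$ ($S{\left(B \right)} = -3 + \left(21 - - 6 \left(1 - 6\right)\right) = -3 + \left(21 - \left(-6\right) \left(-5\right)\right) = -3 + \left(21 - 30\right) = -3 - 9 = -12$)
$\left(\left(10841 - 1714\right) + \left(-15727 + 12967\right)\right) + \sqrt{k{\left(-40,26 \right)} + S{\left(w \right)}} = \left(\left(10841 - 1714\right) + \left(-15727 + 12967\right)\right) + \sqrt{26 - 12} = \left(9127 - 2760\right) + \sqrt{14} = 6367 + \sqrt{14}$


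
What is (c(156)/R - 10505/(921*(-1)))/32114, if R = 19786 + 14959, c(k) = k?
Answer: 365139901/1027652656530 ≈ 0.00035531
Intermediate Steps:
R = 34745
(c(156)/R - 10505/(921*(-1)))/32114 = (156/34745 - 10505/(921*(-1)))/32114 = (156*(1/34745) - 10505/(-921))*(1/32114) = (156/34745 - 10505*(-1/921))*(1/32114) = (156/34745 + 10505/921)*(1/32114) = (365139901/32000145)*(1/32114) = 365139901/1027652656530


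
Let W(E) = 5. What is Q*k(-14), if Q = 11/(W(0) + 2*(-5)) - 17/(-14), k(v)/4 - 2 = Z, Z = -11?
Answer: 1242/35 ≈ 35.486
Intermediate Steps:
k(v) = -36 (k(v) = 8 + 4*(-11) = 8 - 44 = -36)
Q = -69/70 (Q = 11/(5 + 2*(-5)) - 17/(-14) = 11/(5 - 10) - 17*(-1/14) = 11/(-5) + 17/14 = 11*(-⅕) + 17/14 = -11/5 + 17/14 = -69/70 ≈ -0.98571)
Q*k(-14) = -69/70*(-36) = 1242/35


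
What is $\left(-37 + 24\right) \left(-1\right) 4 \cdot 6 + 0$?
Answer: $312$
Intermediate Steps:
$\left(-37 + 24\right) \left(-1\right) 4 \cdot 6 + 0 = - 13 \left(\left(-4\right) 6\right) + 0 = \left(-13\right) \left(-24\right) + 0 = 312 + 0 = 312$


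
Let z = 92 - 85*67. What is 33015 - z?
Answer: 38618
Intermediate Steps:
z = -5603 (z = 92 - 5695 = -5603)
33015 - z = 33015 - 1*(-5603) = 33015 + 5603 = 38618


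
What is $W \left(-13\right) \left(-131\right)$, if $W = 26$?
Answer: $44278$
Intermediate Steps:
$W \left(-13\right) \left(-131\right) = 26 \left(-13\right) \left(-131\right) = \left(-338\right) \left(-131\right) = 44278$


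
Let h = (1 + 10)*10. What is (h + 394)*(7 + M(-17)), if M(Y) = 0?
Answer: 3528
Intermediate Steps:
h = 110 (h = 11*10 = 110)
(h + 394)*(7 + M(-17)) = (110 + 394)*(7 + 0) = 504*7 = 3528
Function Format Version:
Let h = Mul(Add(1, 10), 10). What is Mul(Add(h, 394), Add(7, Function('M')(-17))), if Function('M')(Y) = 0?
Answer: 3528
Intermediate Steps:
h = 110 (h = Mul(11, 10) = 110)
Mul(Add(h, 394), Add(7, Function('M')(-17))) = Mul(Add(110, 394), Add(7, 0)) = Mul(504, 7) = 3528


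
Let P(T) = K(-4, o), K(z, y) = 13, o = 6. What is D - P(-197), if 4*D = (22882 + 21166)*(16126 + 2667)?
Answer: 206948503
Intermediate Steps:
D = 206948516 (D = ((22882 + 21166)*(16126 + 2667))/4 = (44048*18793)/4 = (¼)*827794064 = 206948516)
P(T) = 13
D - P(-197) = 206948516 - 1*13 = 206948516 - 13 = 206948503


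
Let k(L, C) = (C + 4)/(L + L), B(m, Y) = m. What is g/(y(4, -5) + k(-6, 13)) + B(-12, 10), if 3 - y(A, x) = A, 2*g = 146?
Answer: -1224/29 ≈ -42.207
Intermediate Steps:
g = 73 (g = (1/2)*146 = 73)
k(L, C) = (4 + C)/(2*L) (k(L, C) = (4 + C)/((2*L)) = (4 + C)*(1/(2*L)) = (4 + C)/(2*L))
y(A, x) = 3 - A
g/(y(4, -5) + k(-6, 13)) + B(-12, 10) = 73/((3 - 1*4) + (1/2)*(4 + 13)/(-6)) - 12 = 73/((3 - 4) + (1/2)*(-1/6)*17) - 12 = 73/(-1 - 17/12) - 12 = 73/(-29/12) - 12 = -12/29*73 - 12 = -876/29 - 12 = -1224/29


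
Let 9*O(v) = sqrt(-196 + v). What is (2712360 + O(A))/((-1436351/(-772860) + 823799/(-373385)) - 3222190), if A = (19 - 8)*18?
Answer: -156543494540479200/185968284859297201 - 19238288740*sqrt(2)/557904854577891603 ≈ -0.84177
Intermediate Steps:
A = 198 (A = 11*18 = 198)
O(v) = sqrt(-196 + v)/9
(2712360 + O(A))/((-1436351/(-772860) + 823799/(-373385)) - 3222190) = (2712360 + sqrt(-196 + 198)/9)/((-1436351/(-772860) + 823799/(-373385)) - 3222190) = (2712360 + sqrt(2)/9)/((-1436351*(-1/772860) + 823799*(-1/373385)) - 3222190) = (2712360 + sqrt(2)/9)/((1436351/772860 - 823799/373385) - 3222190) = (2712360 + sqrt(2)/9)/(-20073875401/57714866220 - 3222190) = (2712360 + sqrt(2)/9)/(-185968284859297201/57714866220) = (2712360 + sqrt(2)/9)*(-57714866220/185968284859297201) = -156543494540479200/185968284859297201 - 19238288740*sqrt(2)/557904854577891603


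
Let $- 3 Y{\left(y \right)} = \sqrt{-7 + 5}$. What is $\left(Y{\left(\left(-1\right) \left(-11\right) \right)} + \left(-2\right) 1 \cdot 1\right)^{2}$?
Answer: $\frac{\left(6 + i \sqrt{2}\right)^{2}}{9} \approx 3.7778 + 1.8856 i$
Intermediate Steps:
$Y{\left(y \right)} = - \frac{i \sqrt{2}}{3}$ ($Y{\left(y \right)} = - \frac{\sqrt{-7 + 5}}{3} = - \frac{\sqrt{-2}}{3} = - \frac{i \sqrt{2}}{3}$)
$\left(Y{\left(\left(-1\right) \left(-11\right) \right)} + \left(-2\right) 1 \cdot 1\right)^{2} = \left(- \frac{i \sqrt{2}}{3} + \left(-2\right) 1 \cdot 1\right)^{2} = \left(- \frac{i \sqrt{2}}{3} - 2\right)^{2} = \left(-2 - \frac{i \sqrt{2}}{3}\right)^{2}$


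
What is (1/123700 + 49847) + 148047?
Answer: 24479487801/123700 ≈ 1.9789e+5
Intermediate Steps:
(1/123700 + 49847) + 148047 = 6166073901/123700 + 148047 = 24479487801/123700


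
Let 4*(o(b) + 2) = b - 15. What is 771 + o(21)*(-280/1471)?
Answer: 1134281/1471 ≈ 771.09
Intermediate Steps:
o(b) = -23/4 + b/4 (o(b) = -2 + (b - 15)/4 = -2 + (-15 + b)/4 = -2 + (-15/4 + b/4) = -23/4 + b/4)
771 + o(21)*(-280/1471) = 771 + (-23/4 + (¼)*21)*(-280/1471) = 771 + (-23/4 + 21/4)*(-280*1/1471) = 771 - ½*(-280/1471) = 771 + 140/1471 = 1134281/1471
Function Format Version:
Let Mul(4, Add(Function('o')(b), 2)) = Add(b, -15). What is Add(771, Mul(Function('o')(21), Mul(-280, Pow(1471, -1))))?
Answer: Rational(1134281, 1471) ≈ 771.09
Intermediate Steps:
Function('o')(b) = Add(Rational(-23, 4), Mul(Rational(1, 4), b)) (Function('o')(b) = Add(-2, Mul(Rational(1, 4), Add(b, -15))) = Add(-2, Mul(Rational(1, 4), Add(-15, b))) = Add(-2, Add(Rational(-15, 4), Mul(Rational(1, 4), b))) = Add(Rational(-23, 4), Mul(Rational(1, 4), b)))
Add(771, Mul(Function('o')(21), Mul(-280, Pow(1471, -1)))) = Add(771, Mul(Add(Rational(-23, 4), Mul(Rational(1, 4), 21)), Mul(-280, Pow(1471, -1)))) = Add(771, Mul(Add(Rational(-23, 4), Rational(21, 4)), Mul(-280, Rational(1, 1471)))) = Add(771, Mul(Rational(-1, 2), Rational(-280, 1471))) = Add(771, Rational(140, 1471)) = Rational(1134281, 1471)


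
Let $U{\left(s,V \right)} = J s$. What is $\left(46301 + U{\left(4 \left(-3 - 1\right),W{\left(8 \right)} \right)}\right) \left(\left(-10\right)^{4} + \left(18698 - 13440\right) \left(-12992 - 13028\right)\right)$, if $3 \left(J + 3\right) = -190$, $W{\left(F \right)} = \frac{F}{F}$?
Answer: $- \frac{19437950594920}{3} \approx -6.4793 \cdot 10^{12}$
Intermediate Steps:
$W{\left(F \right)} = 1$
$J = - \frac{199}{3}$ ($J = -3 + \frac{1}{3} \left(-190\right) = -3 - \frac{190}{3} = - \frac{199}{3} \approx -66.333$)
$U{\left(s,V \right)} = - \frac{199 s}{3}$
$\left(46301 + U{\left(4 \left(-3 - 1\right),W{\left(8 \right)} \right)}\right) \left(\left(-10\right)^{4} + \left(18698 - 13440\right) \left(-12992 - 13028\right)\right) = \left(46301 - \frac{199 \cdot 4 \left(-3 - 1\right)}{3}\right) \left(\left(-10\right)^{4} + \left(18698 - 13440\right) \left(-12992 - 13028\right)\right) = \left(46301 - \frac{199 \cdot 4 \left(-4\right)}{3}\right) \left(10000 + 5258 \left(-26020\right)\right) = \left(46301 - - \frac{3184}{3}\right) \left(10000 - 136813160\right) = \left(46301 + \frac{3184}{3}\right) \left(-136803160\right) = \frac{142087}{3} \left(-136803160\right) = - \frac{19437950594920}{3}$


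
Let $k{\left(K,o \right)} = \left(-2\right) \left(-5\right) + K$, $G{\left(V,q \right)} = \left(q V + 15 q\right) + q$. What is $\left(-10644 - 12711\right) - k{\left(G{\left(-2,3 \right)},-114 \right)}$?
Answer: $-23407$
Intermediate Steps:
$G{\left(V,q \right)} = 16 q + V q$ ($G{\left(V,q \right)} = \left(V q + 15 q\right) + q = \left(15 q + V q\right) + q = 16 q + V q$)
$k{\left(K,o \right)} = 10 + K$
$\left(-10644 - 12711\right) - k{\left(G{\left(-2,3 \right)},-114 \right)} = \left(-10644 - 12711\right) - \left(10 + 3 \left(16 - 2\right)\right) = \left(-10644 - 12711\right) - \left(10 + 3 \cdot 14\right) = -23355 - \left(10 + 42\right) = -23355 - 52 = -23407$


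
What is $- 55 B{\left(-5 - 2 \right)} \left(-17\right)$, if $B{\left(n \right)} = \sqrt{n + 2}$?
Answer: $935 i \sqrt{5} \approx 2090.7 i$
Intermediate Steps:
$B{\left(n \right)} = \sqrt{2 + n}$
$- 55 B{\left(-5 - 2 \right)} \left(-17\right) = - 55 \sqrt{2 - 7} \left(-17\right) = - 55 \sqrt{-5} \left(-17\right) = - 55 i \sqrt{5} \left(-17\right) = 935 i \sqrt{5}$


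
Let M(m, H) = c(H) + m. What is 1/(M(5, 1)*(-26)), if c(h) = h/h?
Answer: -1/156 ≈ -0.0064103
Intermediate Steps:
c(h) = 1
M(m, H) = 1 + m
1/(M(5, 1)*(-26)) = 1/((1 + 5)*(-26)) = 1/(6*(-26)) = 1/(-156) = -1/156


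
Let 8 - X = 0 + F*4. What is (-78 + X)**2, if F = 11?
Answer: 12996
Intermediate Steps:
X = -36 (X = 8 - (0 + 11*4) = 8 - (0 + 44) = 8 - 1*44 = 8 - 44 = -36)
(-78 + X)**2 = (-78 - 36)**2 = (-114)**2 = 12996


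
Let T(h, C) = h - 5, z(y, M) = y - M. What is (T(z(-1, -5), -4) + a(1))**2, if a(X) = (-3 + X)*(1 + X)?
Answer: 25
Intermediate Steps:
a(X) = (1 + X)*(-3 + X)
T(h, C) = -5 + h
(T(z(-1, -5), -4) + a(1))**2 = ((-5 + (-1 - 1*(-5))) + (-3 + 1**2 - 2*1))**2 = ((-5 + (-1 + 5)) + (-3 + 1 - 2))**2 = ((-5 + 4) - 4)**2 = (-1 - 4)**2 = (-5)**2 = 25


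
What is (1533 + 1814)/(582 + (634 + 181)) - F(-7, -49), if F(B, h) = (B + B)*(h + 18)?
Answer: -602951/1397 ≈ -431.60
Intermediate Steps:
F(B, h) = 2*B*(18 + h) (F(B, h) = (2*B)*(18 + h) = 2*B*(18 + h))
(1533 + 1814)/(582 + (634 + 181)) - F(-7, -49) = (1533 + 1814)/(582 + (634 + 181)) - 2*(-7)*(18 - 49) = 3347/(582 + 815) - 2*(-7)*(-31) = 3347/1397 - 1*434 = 3347*(1/1397) - 434 = 3347/1397 - 434 = -602951/1397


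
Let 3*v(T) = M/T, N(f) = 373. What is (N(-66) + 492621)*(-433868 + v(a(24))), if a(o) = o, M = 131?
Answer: -7700163257405/36 ≈ -2.1389e+11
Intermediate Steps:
v(T) = 131/(3*T) (v(T) = (131/T)/3 = 131/(3*T))
(N(-66) + 492621)*(-433868 + v(a(24))) = (373 + 492621)*(-433868 + (131/3)/24) = 492994*(-433868 + (131/3)*(1/24)) = 492994*(-433868 + 131/72) = 492994*(-31238365/72) = -7700163257405/36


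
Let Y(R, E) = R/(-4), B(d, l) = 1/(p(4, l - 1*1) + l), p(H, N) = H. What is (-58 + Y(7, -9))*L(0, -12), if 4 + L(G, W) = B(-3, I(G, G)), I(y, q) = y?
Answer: 3585/16 ≈ 224.06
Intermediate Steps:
B(d, l) = 1/(4 + l)
Y(R, E) = -R/4 (Y(R, E) = R*(-¼) = -R/4)
L(G, W) = -4 + 1/(4 + G)
(-58 + Y(7, -9))*L(0, -12) = (-58 - ¼*7)*((-15 - 4*0)/(4 + 0)) = (-58 - 7/4)*((-15 + 0)/4) = -239*(-15)/16 = -239/4*(-15/4) = 3585/16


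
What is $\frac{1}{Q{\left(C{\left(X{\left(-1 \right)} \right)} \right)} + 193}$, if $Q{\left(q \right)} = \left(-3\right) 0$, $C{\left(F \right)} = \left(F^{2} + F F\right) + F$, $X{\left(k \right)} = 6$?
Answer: $\frac{1}{193} \approx 0.0051813$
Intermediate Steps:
$C{\left(F \right)} = F + 2 F^{2}$ ($C{\left(F \right)} = \left(F^{2} + F^{2}\right) + F = 2 F^{2} + F = F + 2 F^{2}$)
$Q{\left(q \right)} = 0$
$\frac{1}{Q{\left(C{\left(X{\left(-1 \right)} \right)} \right)} + 193} = \frac{1}{0 + 193} = \frac{1}{193}$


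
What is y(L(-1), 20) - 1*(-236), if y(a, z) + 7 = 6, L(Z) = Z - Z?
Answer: 235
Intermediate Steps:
L(Z) = 0
y(a, z) = -1 (y(a, z) = -7 + 6 = -1)
y(L(-1), 20) - 1*(-236) = -1 - 1*(-236) = -1 + 236 = 235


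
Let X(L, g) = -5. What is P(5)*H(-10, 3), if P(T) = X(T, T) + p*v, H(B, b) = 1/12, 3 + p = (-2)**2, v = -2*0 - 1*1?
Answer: -1/2 ≈ -0.50000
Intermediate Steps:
v = -1 (v = 0 - 1 = -1)
p = 1 (p = -3 + (-2)**2 = -3 + 4 = 1)
H(B, b) = 1/12
P(T) = -6 (P(T) = -5 + 1*(-1) = -5 - 1 = -6)
P(5)*H(-10, 3) = -6*1/12 = -1/2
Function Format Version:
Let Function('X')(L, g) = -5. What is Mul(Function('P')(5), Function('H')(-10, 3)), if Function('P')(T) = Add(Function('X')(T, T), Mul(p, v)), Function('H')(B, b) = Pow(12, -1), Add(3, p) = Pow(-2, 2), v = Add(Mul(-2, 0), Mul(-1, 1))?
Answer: Rational(-1, 2) ≈ -0.50000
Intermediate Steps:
v = -1 (v = Add(0, -1) = -1)
p = 1 (p = Add(-3, Pow(-2, 2)) = Add(-3, 4) = 1)
Function('H')(B, b) = Rational(1, 12)
Function('P')(T) = -6 (Function('P')(T) = Add(-5, Mul(1, -1)) = Add(-5, -1) = -6)
Mul(Function('P')(5), Function('H')(-10, 3)) = Mul(-6, Rational(1, 12)) = Rational(-1, 2)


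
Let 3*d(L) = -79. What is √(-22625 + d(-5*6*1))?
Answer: I*√203862/3 ≈ 150.5*I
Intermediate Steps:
d(L) = -79/3 (d(L) = (⅓)*(-79) = -79/3)
√(-22625 + d(-5*6*1)) = √(-22625 - 79/3) = √(-67954/3) = I*√203862/3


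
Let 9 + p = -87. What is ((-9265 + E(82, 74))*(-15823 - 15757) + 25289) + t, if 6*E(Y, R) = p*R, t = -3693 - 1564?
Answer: 329999452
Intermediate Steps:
p = -96 (p = -9 - 87 = -96)
t = -5257
E(Y, R) = -16*R (E(Y, R) = (-96*R)/6 = -16*R)
((-9265 + E(82, 74))*(-15823 - 15757) + 25289) + t = ((-9265 - 16*74)*(-15823 - 15757) + 25289) - 5257 = ((-9265 - 1184)*(-31580) + 25289) - 5257 = (-10449*(-31580) + 25289) - 5257 = (329979420 + 25289) - 5257 = 330004709 - 5257 = 329999452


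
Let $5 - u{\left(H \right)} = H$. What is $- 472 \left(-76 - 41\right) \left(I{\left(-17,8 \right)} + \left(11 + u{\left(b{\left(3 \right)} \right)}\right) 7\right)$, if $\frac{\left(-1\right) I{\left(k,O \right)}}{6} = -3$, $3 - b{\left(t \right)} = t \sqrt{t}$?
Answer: $6019416 + 1159704 \sqrt{3} \approx 8.0281 \cdot 10^{6}$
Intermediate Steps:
$b{\left(t \right)} = 3 - t^{\frac{3}{2}}$ ($b{\left(t \right)} = 3 - t \sqrt{t} = 3 - t^{\frac{3}{2}}$)
$u{\left(H \right)} = 5 - H$
$I{\left(k,O \right)} = 18$ ($I{\left(k,O \right)} = \left(-6\right) \left(-3\right) = 18$)
$- 472 \left(-76 - 41\right) \left(I{\left(-17,8 \right)} + \left(11 + u{\left(b{\left(3 \right)} \right)}\right) 7\right) = - 472 \left(-76 - 41\right) \left(18 + \left(11 - \left(-2 - 3 \sqrt{3}\right)\right) 7\right) = - 472 \left(- 117 \left(18 + \left(11 - \left(-2 - 3 \sqrt{3}\right)\right) 7\right)\right) = - 472 \left(- 117 \left(18 + \left(11 + \left(5 - \left(3 - 3 \sqrt{3}\right)\right)\right) 7\right)\right) = - 472 \left(- 117 \left(18 + \left(11 + \left(2 + 3 \sqrt{3}\right)\right) 7\right)\right) = - 472 \left(- 117 \left(18 + \left(13 + 3 \sqrt{3}\right) 7\right)\right) = - 472 \left(- 117 \left(18 + \left(91 + 21 \sqrt{3}\right)\right)\right) = - 472 \left(- 117 \left(109 + 21 \sqrt{3}\right)\right) = - 472 \left(-12753 - 2457 \sqrt{3}\right) = 6019416 + 1159704 \sqrt{3}$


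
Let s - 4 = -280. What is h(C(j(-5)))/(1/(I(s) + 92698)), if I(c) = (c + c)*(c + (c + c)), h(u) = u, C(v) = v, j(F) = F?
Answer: -2748770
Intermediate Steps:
s = -276 (s = 4 - 280 = -276)
I(c) = 6*c² (I(c) = (2*c)*(c + 2*c) = (2*c)*(3*c) = 6*c²)
h(C(j(-5)))/(1/(I(s) + 92698)) = -5/(1/(6*(-276)² + 92698)) = -5/(1/(6*76176 + 92698)) = -5/(1/(457056 + 92698)) = -5/(1/549754) = -5/1/549754 = -5*549754 = -2748770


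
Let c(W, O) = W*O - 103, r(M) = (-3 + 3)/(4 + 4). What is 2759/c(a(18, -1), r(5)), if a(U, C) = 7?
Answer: -2759/103 ≈ -26.786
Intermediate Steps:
r(M) = 0 (r(M) = 0/8 = 0*(1/8) = 0)
c(W, O) = -103 + O*W (c(W, O) = O*W - 103 = -103 + O*W)
2759/c(a(18, -1), r(5)) = 2759/(-103 + 0*7) = 2759/(-103 + 0) = 2759/(-103) = 2759*(-1/103) = -2759/103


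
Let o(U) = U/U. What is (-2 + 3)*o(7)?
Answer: 1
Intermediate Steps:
o(U) = 1
(-2 + 3)*o(7) = (-2 + 3)*1 = 1*1 = 1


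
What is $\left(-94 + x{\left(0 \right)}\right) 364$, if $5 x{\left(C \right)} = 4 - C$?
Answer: $- \frac{169624}{5} \approx -33925.0$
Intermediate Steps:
$x{\left(C \right)} = \frac{4}{5} - \frac{C}{5}$ ($x{\left(C \right)} = \frac{4 - C}{5} = \frac{4}{5} - \frac{C}{5}$)
$\left(-94 + x{\left(0 \right)}\right) 364 = \left(-94 + \left(\frac{4}{5} - 0\right)\right) 364 = \left(-94 + \left(\frac{4}{5} + 0\right)\right) 364 = \left(-94 + \frac{4}{5}\right) 364 = \left(- \frac{466}{5}\right) 364 = - \frac{169624}{5}$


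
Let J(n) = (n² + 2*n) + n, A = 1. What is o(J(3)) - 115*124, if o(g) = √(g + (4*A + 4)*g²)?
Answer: -14260 + 3*√290 ≈ -14209.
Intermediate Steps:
J(n) = n² + 3*n
o(g) = √(g + 8*g²) (o(g) = √(g + (4*1 + 4)*g²) = √(g + (4 + 4)*g²) = √(g + 8*g²))
o(J(3)) - 115*124 = √((3*(3 + 3))*(1 + 8*(3*(3 + 3)))) - 115*124 = √((3*6)*(1 + 8*(3*6))) - 14260 = √(18*(1 + 8*18)) - 14260 = √(18*(1 + 144)) - 14260 = √(18*145) - 14260 = √2610 - 14260 = 3*√290 - 14260 = -14260 + 3*√290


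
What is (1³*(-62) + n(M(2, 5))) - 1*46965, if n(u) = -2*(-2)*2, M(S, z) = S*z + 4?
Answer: -47019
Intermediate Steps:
M(S, z) = 4 + S*z
n(u) = 8 (n(u) = 4*2 = 8)
(1³*(-62) + n(M(2, 5))) - 1*46965 = (1³*(-62) + 8) - 1*46965 = (1*(-62) + 8) - 46965 = (-62 + 8) - 46965 = -54 - 46965 = -47019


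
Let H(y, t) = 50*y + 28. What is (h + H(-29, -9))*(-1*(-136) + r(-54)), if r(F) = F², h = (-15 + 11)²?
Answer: -4291112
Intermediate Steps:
H(y, t) = 28 + 50*y
h = 16 (h = (-4)² = 16)
(h + H(-29, -9))*(-1*(-136) + r(-54)) = (16 + (28 + 50*(-29)))*(-1*(-136) + (-54)²) = (16 + (28 - 1450))*(136 + 2916) = (16 - 1422)*3052 = -1406*3052 = -4291112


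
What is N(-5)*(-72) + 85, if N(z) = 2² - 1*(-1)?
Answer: -275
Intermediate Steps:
N(z) = 5 (N(z) = 4 + 1 = 5)
N(-5)*(-72) + 85 = 5*(-72) + 85 = -360 + 85 = -275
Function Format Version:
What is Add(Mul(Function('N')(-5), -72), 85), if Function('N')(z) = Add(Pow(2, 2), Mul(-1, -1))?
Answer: -275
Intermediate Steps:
Function('N')(z) = 5 (Function('N')(z) = Add(4, 1) = 5)
Add(Mul(Function('N')(-5), -72), 85) = Add(Mul(5, -72), 85) = Add(-360, 85) = -275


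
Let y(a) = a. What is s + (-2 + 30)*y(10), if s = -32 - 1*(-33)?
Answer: 281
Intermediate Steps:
s = 1 (s = -32 + 33 = 1)
s + (-2 + 30)*y(10) = 1 + (-2 + 30)*10 = 1 + 28*10 = 1 + 280 = 281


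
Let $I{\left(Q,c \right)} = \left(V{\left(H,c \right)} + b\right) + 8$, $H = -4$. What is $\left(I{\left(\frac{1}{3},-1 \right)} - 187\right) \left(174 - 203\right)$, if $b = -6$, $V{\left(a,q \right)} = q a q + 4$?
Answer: $5365$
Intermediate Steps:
$V{\left(a,q \right)} = 4 + a q^{2}$ ($V{\left(a,q \right)} = a q q + 4 = a q^{2} + 4 = 4 + a q^{2}$)
$I{\left(Q,c \right)} = 6 - 4 c^{2}$ ($I{\left(Q,c \right)} = \left(\left(4 - 4 c^{2}\right) - 6\right) + 8 = \left(-2 - 4 c^{2}\right) + 8 = 6 - 4 c^{2}$)
$\left(I{\left(\frac{1}{3},-1 \right)} - 187\right) \left(174 - 203\right) = \left(\left(6 - 4 \left(-1\right)^{2}\right) - 187\right) \left(174 - 203\right) = \left(\left(6 - 4\right) - 187\right) \left(-29\right) = \left(2 - 187\right) \left(-29\right) = \left(-185\right) \left(-29\right) = 5365$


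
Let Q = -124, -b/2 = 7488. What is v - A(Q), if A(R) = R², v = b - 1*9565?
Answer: -39917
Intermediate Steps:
b = -14976 (b = -2*7488 = -14976)
v = -24541 (v = -14976 - 1*9565 = -14976 - 9565 = -24541)
v - A(Q) = -24541 - 1*(-124)² = -24541 - 1*15376 = -24541 - 15376 = -39917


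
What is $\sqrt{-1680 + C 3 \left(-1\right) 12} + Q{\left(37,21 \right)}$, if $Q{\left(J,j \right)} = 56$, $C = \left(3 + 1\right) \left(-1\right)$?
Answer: $56 + 16 i \sqrt{6} \approx 56.0 + 39.192 i$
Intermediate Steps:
$C = -4$ ($C = 4 \left(-1\right) = -4$)
$\sqrt{-1680 + C 3 \left(-1\right) 12} + Q{\left(37,21 \right)} = \sqrt{-1680 + - 4 \cdot 3 \left(-1\right) 12} + 56 = \sqrt{-1680 + \left(-4\right) \left(-3\right) 12} + 56 = \sqrt{-1680 + 12 \cdot 12} + 56 = \sqrt{-1680 + 144} + 56 = \sqrt{-1536} + 56 = 16 i \sqrt{6} + 56 = 56 + 16 i \sqrt{6}$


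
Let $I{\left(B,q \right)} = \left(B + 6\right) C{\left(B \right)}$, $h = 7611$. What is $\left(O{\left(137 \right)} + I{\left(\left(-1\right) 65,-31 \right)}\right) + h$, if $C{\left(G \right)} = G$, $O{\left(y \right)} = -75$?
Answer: $11371$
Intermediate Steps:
$I{\left(B,q \right)} = B \left(6 + B\right)$ ($I{\left(B,q \right)} = \left(B + 6\right) B = \left(6 + B\right) B = B \left(6 + B\right)$)
$\left(O{\left(137 \right)} + I{\left(\left(-1\right) 65,-31 \right)}\right) + h = \left(-75 + \left(-1\right) 65 \left(6 - 65\right)\right) + 7611 = \left(-75 - 65 \left(6 - 65\right)\right) + 7611 = \left(-75 - -3835\right) + 7611 = \left(-75 + 3835\right) + 7611 = 3760 + 7611 = 11371$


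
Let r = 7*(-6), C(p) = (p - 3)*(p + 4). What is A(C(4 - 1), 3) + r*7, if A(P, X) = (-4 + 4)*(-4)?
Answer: -294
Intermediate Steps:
C(p) = (-3 + p)*(4 + p)
r = -42
A(P, X) = 0 (A(P, X) = 0*(-4) = 0)
A(C(4 - 1), 3) + r*7 = 0 - 42*7 = 0 - 294 = -294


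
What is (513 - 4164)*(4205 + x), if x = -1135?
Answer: -11208570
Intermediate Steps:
(513 - 4164)*(4205 + x) = (513 - 4164)*(4205 - 1135) = -3651*3070 = -11208570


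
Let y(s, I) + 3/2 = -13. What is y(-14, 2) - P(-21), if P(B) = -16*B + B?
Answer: -659/2 ≈ -329.50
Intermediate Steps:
P(B) = -15*B
y(s, I) = -29/2 (y(s, I) = -3/2 - 13 = -29/2)
y(-14, 2) - P(-21) = -29/2 - (-15)*(-21) = -29/2 - 1*315 = -29/2 - 315 = -659/2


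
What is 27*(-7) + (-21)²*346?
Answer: 152397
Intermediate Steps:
27*(-7) + (-21)²*346 = -189 + 441*346 = -189 + 152586 = 152397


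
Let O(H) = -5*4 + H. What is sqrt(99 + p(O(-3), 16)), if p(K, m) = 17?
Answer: 2*sqrt(29) ≈ 10.770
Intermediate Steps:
O(H) = -20 + H
sqrt(99 + p(O(-3), 16)) = sqrt(99 + 17) = sqrt(116) = 2*sqrt(29)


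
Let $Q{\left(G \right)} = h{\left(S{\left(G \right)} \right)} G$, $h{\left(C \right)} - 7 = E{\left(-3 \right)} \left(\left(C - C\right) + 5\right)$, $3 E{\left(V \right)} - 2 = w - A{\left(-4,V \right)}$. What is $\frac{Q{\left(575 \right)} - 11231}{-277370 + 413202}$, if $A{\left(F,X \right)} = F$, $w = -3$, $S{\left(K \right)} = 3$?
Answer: $- \frac{4331}{135832} \approx -0.031885$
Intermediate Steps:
$E{\left(V \right)} = 1$ ($E{\left(V \right)} = \frac{2}{3} + \frac{-3 - -4}{3} = \frac{2}{3} + \frac{-3 + 4}{3} = \frac{2}{3} + \frac{1}{3} \cdot 1 = \frac{2}{3} + \frac{1}{3} = 1$)
$h{\left(C \right)} = 12$ ($h{\left(C \right)} = 7 + 1 \left(\left(C - C\right) + 5\right) = 7 + 1 \left(0 + 5\right) = 7 + 1 \cdot 5 = 7 + 5 = 12$)
$Q{\left(G \right)} = 12 G$
$\frac{Q{\left(575 \right)} - 11231}{-277370 + 413202} = \frac{12 \cdot 575 - 11231}{-277370 + 413202} = \frac{6900 - 11231}{135832} = \left(-4331\right) \frac{1}{135832} = - \frac{4331}{135832}$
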